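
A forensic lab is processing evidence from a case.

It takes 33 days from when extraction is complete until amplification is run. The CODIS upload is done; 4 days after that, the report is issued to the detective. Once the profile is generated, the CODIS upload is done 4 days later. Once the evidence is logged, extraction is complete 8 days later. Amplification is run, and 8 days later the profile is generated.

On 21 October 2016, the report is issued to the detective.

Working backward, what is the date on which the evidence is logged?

25 August 2016

The report is issued to the detective: Oct 21, 2016.
The CODIS upload is done: Oct 21, 2016 − 4 days = Oct 17, 2016.
The profile is generated: Oct 17, 2016 − 4 days = Oct 13, 2016.
Amplification is run: Oct 13, 2016 − 8 days = Oct 5, 2016.
Extraction is complete: Oct 5, 2016 − 33 days = Sep 2, 2016.
The evidence is logged: Sep 2, 2016 − 8 days = Aug 25, 2016.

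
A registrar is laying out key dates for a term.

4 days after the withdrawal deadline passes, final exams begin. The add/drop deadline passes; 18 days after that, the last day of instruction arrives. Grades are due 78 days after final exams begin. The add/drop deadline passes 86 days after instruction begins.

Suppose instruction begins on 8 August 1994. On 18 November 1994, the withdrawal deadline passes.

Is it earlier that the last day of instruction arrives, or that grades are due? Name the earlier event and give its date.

Instruction begins: Aug 8, 1994.
The add/drop deadline passes: Aug 8, 1994 + 86 days = Nov 2, 1994.
The last day of instruction arrives: Nov 2, 1994 + 18 days = Nov 20, 1994.
The withdrawal deadline passes: Nov 18, 1994.
Final exams begin: Nov 18, 1994 + 4 days = Nov 22, 1994.
Grades are due: Nov 22, 1994 + 78 days = Feb 8, 1995.
Comparing: the last day of instruction arrives on Nov 20, 1994 vs grades are due on Feb 8, 1995. Earlier: the last day of instruction arrives.

The last day of instruction arrives — 20 November 1994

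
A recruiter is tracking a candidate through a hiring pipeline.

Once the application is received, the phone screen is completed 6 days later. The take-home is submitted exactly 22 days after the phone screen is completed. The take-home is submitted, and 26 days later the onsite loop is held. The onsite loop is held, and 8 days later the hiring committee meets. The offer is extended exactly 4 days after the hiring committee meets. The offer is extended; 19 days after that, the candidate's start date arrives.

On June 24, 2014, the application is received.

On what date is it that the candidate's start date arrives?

September 17, 2014

The application is received: Jun 24, 2014.
The phone screen is completed: Jun 24, 2014 + 6 days = Jun 30, 2014.
The take-home is submitted: Jun 30, 2014 + 22 days = Jul 22, 2014.
The onsite loop is held: Jul 22, 2014 + 26 days = Aug 17, 2014.
The hiring committee meets: Aug 17, 2014 + 8 days = Aug 25, 2014.
The offer is extended: Aug 25, 2014 + 4 days = Aug 29, 2014.
The candidate's start date arrives: Aug 29, 2014 + 19 days = Sep 17, 2014.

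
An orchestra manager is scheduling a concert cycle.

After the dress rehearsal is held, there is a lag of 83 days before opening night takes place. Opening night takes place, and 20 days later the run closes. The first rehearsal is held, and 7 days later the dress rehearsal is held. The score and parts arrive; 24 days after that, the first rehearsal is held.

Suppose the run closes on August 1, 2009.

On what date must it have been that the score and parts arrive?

March 20, 2009

The run closes: Aug 1, 2009.
Opening night takes place: Aug 1, 2009 − 20 days = Jul 12, 2009.
The dress rehearsal is held: Jul 12, 2009 − 83 days = Apr 20, 2009.
The first rehearsal is held: Apr 20, 2009 − 7 days = Apr 13, 2009.
The score and parts arrive: Apr 13, 2009 − 24 days = Mar 20, 2009.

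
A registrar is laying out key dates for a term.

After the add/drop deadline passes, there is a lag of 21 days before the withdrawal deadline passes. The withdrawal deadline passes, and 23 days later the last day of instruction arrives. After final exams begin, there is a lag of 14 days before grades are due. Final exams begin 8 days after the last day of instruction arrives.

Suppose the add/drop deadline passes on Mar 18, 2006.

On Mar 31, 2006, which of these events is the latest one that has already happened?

The add/drop deadline passes: Mar 18, 2006.
The withdrawal deadline passes: Mar 18, 2006 + 21 days = Apr 8, 2006.
The last day of instruction arrives: Apr 8, 2006 + 23 days = May 1, 2006.
Final exams begin: May 1, 2006 + 8 days = May 9, 2006.
Grades are due: May 9, 2006 + 14 days = May 23, 2006.
Mar 31, 2006 falls between when the add/drop deadline passes (Mar 18, 2006) and when the withdrawal deadline passes (Apr 8, 2006).

The add/drop deadline passes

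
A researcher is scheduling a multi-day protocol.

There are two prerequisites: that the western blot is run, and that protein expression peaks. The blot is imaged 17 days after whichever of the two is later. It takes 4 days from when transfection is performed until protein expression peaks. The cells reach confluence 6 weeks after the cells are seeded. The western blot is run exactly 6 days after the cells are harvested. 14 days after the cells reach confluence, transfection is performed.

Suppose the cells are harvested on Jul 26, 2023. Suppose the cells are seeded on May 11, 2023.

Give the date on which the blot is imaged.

Aug 18, 2023

The cells are harvested: Jul 26, 2023.
The western blot is run: Jul 26, 2023 + 6 days = Aug 1, 2023.
The cells are seeded: May 11, 2023.
The cells reach confluence: May 11, 2023 + 6 weeks = Jun 22, 2023.
Transfection is performed: Jun 22, 2023 + 14 days = Jul 6, 2023.
Protein expression peaks: Jul 6, 2023 + 4 days = Jul 10, 2023.
Both prerequisites met — the western blot is run (Aug 1, 2023), protein expression peaks (Jul 10, 2023); the later is Aug 1, 2023.
The blot is imaged: Aug 1, 2023 + 17 days = Aug 18, 2023.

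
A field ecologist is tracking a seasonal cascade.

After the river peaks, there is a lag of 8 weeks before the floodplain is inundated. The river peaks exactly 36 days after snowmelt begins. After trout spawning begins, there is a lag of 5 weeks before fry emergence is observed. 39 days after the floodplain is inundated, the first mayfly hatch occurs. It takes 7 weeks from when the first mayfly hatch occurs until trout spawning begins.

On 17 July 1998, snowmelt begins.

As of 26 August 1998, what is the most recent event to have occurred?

Snowmelt begins: Jul 17, 1998.
The river peaks: Jul 17, 1998 + 36 days = Aug 22, 1998.
The floodplain is inundated: Aug 22, 1998 + 8 weeks = Oct 17, 1998.
The first mayfly hatch occurs: Oct 17, 1998 + 39 days = Nov 25, 1998.
Trout spawning begins: Nov 25, 1998 + 7 weeks = Jan 13, 1999.
Fry emergence is observed: Jan 13, 1999 + 5 weeks = Feb 17, 1999.
Aug 26, 1998 falls between when the river peaks (Aug 22, 1998) and when the floodplain is inundated (Oct 17, 1998).

The river peaks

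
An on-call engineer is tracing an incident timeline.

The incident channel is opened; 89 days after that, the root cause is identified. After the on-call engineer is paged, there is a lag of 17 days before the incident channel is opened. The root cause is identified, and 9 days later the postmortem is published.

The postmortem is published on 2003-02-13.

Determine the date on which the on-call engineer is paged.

The postmortem is published: Feb 13, 2003.
The root cause is identified: Feb 13, 2003 − 9 days = Feb 4, 2003.
The incident channel is opened: Feb 4, 2003 − 89 days = Nov 7, 2002.
The on-call engineer is paged: Nov 7, 2002 − 17 days = Oct 21, 2002.

2002-10-21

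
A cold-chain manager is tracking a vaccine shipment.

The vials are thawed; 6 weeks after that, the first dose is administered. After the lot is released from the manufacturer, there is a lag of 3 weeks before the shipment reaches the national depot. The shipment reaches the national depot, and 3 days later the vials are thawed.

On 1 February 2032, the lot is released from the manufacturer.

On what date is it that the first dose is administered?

The lot is released from the manufacturer: Feb 1, 2032.
The shipment reaches the national depot: Feb 1, 2032 + 3 weeks = Feb 22, 2032.
The vials are thawed: Feb 22, 2032 + 3 days = Feb 25, 2032.
The first dose is administered: Feb 25, 2032 + 6 weeks = Apr 7, 2032.

7 April 2032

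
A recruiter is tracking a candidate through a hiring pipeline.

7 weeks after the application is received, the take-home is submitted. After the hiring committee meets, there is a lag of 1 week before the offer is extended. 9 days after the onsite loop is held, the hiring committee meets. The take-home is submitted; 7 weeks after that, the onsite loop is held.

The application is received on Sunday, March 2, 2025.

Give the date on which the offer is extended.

The application is received: Mar 2, 2025.
The take-home is submitted: Mar 2, 2025 + 7 weeks = Apr 20, 2025.
The onsite loop is held: Apr 20, 2025 + 7 weeks = Jun 8, 2025.
The hiring committee meets: Jun 8, 2025 + 9 days = Jun 17, 2025.
The offer is extended: Jun 17, 2025 + 1 week = Jun 24, 2025.

Tuesday, June 24, 2025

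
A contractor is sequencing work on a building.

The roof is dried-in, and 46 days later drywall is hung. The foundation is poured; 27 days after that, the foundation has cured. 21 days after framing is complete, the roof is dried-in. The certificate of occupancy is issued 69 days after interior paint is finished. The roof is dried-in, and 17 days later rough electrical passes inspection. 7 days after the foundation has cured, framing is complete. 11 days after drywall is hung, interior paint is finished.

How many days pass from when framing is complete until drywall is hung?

67 days

Causal path: framing is complete → the roof is dried-in → drywall is hung.
Total delay along the path: 21 + 46 = 67 days.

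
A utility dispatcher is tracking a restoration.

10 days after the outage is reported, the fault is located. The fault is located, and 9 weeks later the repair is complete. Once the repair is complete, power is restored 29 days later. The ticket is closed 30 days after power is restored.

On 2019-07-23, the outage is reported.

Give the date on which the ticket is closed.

The outage is reported: Jul 23, 2019.
The fault is located: Jul 23, 2019 + 10 days = Aug 2, 2019.
The repair is complete: Aug 2, 2019 + 9 weeks = Oct 4, 2019.
Power is restored: Oct 4, 2019 + 29 days = Nov 2, 2019.
The ticket is closed: Nov 2, 2019 + 30 days = Dec 2, 2019.

2019-12-02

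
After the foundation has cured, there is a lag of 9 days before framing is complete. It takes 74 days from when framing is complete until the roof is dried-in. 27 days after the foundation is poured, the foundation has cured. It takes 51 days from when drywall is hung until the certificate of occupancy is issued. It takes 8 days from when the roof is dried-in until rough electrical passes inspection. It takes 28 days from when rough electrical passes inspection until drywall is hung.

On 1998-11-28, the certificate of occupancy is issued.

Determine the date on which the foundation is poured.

The certificate of occupancy is issued: Nov 28, 1998.
Drywall is hung: Nov 28, 1998 − 51 days = Oct 8, 1998.
Rough electrical passes inspection: Oct 8, 1998 − 28 days = Sep 10, 1998.
The roof is dried-in: Sep 10, 1998 − 8 days = Sep 2, 1998.
Framing is complete: Sep 2, 1998 − 74 days = Jun 20, 1998.
The foundation has cured: Jun 20, 1998 − 9 days = Jun 11, 1998.
The foundation is poured: Jun 11, 1998 − 27 days = May 15, 1998.

1998-05-15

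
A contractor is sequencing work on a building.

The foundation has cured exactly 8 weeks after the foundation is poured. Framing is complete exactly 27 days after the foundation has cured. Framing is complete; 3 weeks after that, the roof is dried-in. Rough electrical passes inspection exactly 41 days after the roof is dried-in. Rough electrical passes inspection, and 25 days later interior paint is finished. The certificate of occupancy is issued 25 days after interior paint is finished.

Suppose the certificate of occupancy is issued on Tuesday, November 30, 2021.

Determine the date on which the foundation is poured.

The certificate of occupancy is issued: Nov 30, 2021.
Interior paint is finished: Nov 30, 2021 − 25 days = Nov 5, 2021.
Rough electrical passes inspection: Nov 5, 2021 − 25 days = Oct 11, 2021.
The roof is dried-in: Oct 11, 2021 − 41 days = Aug 31, 2021.
Framing is complete: Aug 31, 2021 − 3 weeks = Aug 10, 2021.
The foundation has cured: Aug 10, 2021 − 27 days = Jul 14, 2021.
The foundation is poured: Jul 14, 2021 − 8 weeks = May 19, 2021.

Wednesday, May 19, 2021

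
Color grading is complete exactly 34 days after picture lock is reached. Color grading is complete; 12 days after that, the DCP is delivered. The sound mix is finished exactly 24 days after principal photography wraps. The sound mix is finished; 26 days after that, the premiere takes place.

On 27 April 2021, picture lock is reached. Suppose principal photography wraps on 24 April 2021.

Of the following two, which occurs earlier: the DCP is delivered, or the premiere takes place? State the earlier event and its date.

Picture lock is reached: Apr 27, 2021.
Color grading is complete: Apr 27, 2021 + 34 days = May 31, 2021.
The DCP is delivered: May 31, 2021 + 12 days = Jun 12, 2021.
Principal photography wraps: Apr 24, 2021.
The sound mix is finished: Apr 24, 2021 + 24 days = May 18, 2021.
The premiere takes place: May 18, 2021 + 26 days = Jun 13, 2021.
Comparing: the DCP is delivered on Jun 12, 2021 vs the premiere takes place on Jun 13, 2021. Earlier: the DCP is delivered.

The DCP is delivered — 12 June 2021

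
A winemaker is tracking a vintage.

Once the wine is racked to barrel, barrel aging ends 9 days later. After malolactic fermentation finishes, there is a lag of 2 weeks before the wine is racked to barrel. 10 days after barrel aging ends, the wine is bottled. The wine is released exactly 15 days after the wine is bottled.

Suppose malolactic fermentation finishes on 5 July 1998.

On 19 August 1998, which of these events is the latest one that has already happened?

Malolactic fermentation finishes: Jul 5, 1998.
The wine is racked to barrel: Jul 5, 1998 + 2 weeks = Jul 19, 1998.
Barrel aging ends: Jul 19, 1998 + 9 days = Jul 28, 1998.
The wine is bottled: Jul 28, 1998 + 10 days = Aug 7, 1998.
The wine is released: Aug 7, 1998 + 15 days = Aug 22, 1998.
Aug 19, 1998 falls between when the wine is bottled (Aug 7, 1998) and when the wine is released (Aug 22, 1998).

The wine is bottled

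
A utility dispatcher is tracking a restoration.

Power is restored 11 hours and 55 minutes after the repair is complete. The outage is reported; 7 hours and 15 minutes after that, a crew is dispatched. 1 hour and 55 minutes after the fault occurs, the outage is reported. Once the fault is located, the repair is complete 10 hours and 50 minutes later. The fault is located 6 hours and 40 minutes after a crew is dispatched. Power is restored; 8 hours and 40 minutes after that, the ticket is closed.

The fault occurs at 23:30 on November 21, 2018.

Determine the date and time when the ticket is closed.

22:45 on November 23, 2018

The fault occurs: 23:30 Nov 21, 2018.
The outage is reported: 23:30 Nov 21, 2018 + 1h55m = 01:25 Nov 22, 2018.
A crew is dispatched: 01:25 Nov 22, 2018 + 7h15m = 08:40 Nov 22, 2018.
The fault is located: 08:40 Nov 22, 2018 + 6h40m = 15:20 Nov 22, 2018.
The repair is complete: 15:20 Nov 22, 2018 + 10h50m = 02:10 Nov 23, 2018.
Power is restored: 02:10 Nov 23, 2018 + 11h55m = 14:05 Nov 23, 2018.
The ticket is closed: 14:05 Nov 23, 2018 + 8h40m = 22:45 Nov 23, 2018.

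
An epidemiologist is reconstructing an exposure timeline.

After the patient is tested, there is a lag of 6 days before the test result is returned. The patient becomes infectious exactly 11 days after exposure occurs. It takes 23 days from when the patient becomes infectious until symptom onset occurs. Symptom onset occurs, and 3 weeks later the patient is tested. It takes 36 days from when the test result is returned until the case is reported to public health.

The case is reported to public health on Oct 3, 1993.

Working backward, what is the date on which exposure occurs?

Jun 28, 1993

The case is reported to public health: Oct 3, 1993.
The test result is returned: Oct 3, 1993 − 36 days = Aug 28, 1993.
The patient is tested: Aug 28, 1993 − 6 days = Aug 22, 1993.
Symptom onset occurs: Aug 22, 1993 − 3 weeks = Aug 1, 1993.
The patient becomes infectious: Aug 1, 1993 − 23 days = Jul 9, 1993.
Exposure occurs: Jul 9, 1993 − 11 days = Jun 28, 1993.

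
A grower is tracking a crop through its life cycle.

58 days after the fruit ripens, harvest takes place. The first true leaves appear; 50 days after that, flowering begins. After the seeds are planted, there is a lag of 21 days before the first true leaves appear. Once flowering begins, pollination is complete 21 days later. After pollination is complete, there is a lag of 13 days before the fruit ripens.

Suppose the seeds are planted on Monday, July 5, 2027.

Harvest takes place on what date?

Wednesday, December 15, 2027

The seeds are planted: Jul 5, 2027.
The first true leaves appear: Jul 5, 2027 + 21 days = Jul 26, 2027.
Flowering begins: Jul 26, 2027 + 50 days = Sep 14, 2027.
Pollination is complete: Sep 14, 2027 + 21 days = Oct 5, 2027.
The fruit ripens: Oct 5, 2027 + 13 days = Oct 18, 2027.
Harvest takes place: Oct 18, 2027 + 58 days = Dec 15, 2027.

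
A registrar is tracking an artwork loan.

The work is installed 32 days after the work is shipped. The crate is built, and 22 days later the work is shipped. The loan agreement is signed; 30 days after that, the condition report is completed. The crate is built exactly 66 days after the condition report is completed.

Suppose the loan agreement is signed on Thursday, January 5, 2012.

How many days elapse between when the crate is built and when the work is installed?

54 days

Causal path: the crate is built → the work is shipped → the work is installed.
Total delay along the path: 22 + 32 = 54 days.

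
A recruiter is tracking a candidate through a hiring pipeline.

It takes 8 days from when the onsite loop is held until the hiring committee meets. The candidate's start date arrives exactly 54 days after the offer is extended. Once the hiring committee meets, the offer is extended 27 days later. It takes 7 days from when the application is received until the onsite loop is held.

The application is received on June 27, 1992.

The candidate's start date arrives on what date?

October 1, 1992

The application is received: Jun 27, 1992.
The onsite loop is held: Jun 27, 1992 + 7 days = Jul 4, 1992.
The hiring committee meets: Jul 4, 1992 + 8 days = Jul 12, 1992.
The offer is extended: Jul 12, 1992 + 27 days = Aug 8, 1992.
The candidate's start date arrives: Aug 8, 1992 + 54 days = Oct 1, 1992.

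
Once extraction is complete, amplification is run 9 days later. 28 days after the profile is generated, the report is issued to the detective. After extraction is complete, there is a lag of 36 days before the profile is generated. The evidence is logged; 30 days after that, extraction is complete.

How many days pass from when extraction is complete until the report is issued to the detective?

Causal path: extraction is complete → the profile is generated → the report is issued to the detective.
Total delay along the path: 36 + 28 = 64 days.

64 days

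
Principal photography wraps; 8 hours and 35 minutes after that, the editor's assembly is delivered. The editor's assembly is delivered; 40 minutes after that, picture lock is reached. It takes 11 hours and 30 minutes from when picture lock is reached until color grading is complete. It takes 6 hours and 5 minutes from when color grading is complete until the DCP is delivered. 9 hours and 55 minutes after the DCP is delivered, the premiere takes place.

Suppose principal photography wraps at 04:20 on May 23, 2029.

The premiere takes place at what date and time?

17:05 on May 24, 2029

Principal photography wraps: 04:20 May 23, 2029.
The editor's assembly is delivered: 04:20 May 23, 2029 + 8h35m = 12:55 May 23, 2029.
Picture lock is reached: 12:55 May 23, 2029 + 40m = 13:35 May 23, 2029.
Color grading is complete: 13:35 May 23, 2029 + 11h30m = 01:05 May 24, 2029.
The DCP is delivered: 01:05 May 24, 2029 + 6h05m = 07:10 May 24, 2029.
The premiere takes place: 07:10 May 24, 2029 + 9h55m = 17:05 May 24, 2029.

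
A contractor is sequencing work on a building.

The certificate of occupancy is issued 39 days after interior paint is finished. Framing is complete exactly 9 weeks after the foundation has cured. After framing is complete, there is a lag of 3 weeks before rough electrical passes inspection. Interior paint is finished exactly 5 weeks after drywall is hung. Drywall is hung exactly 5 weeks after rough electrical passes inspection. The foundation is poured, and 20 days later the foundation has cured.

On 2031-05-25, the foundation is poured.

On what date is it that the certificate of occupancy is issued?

2031-12-24

The foundation is poured: May 25, 2031.
The foundation has cured: May 25, 2031 + 20 days = Jun 14, 2031.
Framing is complete: Jun 14, 2031 + 9 weeks = Aug 16, 2031.
Rough electrical passes inspection: Aug 16, 2031 + 3 weeks = Sep 6, 2031.
Drywall is hung: Sep 6, 2031 + 5 weeks = Oct 11, 2031.
Interior paint is finished: Oct 11, 2031 + 5 weeks = Nov 15, 2031.
The certificate of occupancy is issued: Nov 15, 2031 + 39 days = Dec 24, 2031.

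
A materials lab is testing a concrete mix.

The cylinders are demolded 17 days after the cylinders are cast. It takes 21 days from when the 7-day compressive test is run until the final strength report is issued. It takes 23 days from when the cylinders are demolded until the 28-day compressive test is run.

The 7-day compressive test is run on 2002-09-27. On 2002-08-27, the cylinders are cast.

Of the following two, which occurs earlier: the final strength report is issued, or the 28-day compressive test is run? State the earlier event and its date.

The 7-day compressive test is run: Sep 27, 2002.
The final strength report is issued: Sep 27, 2002 + 21 days = Oct 18, 2002.
The cylinders are cast: Aug 27, 2002.
The cylinders are demolded: Aug 27, 2002 + 17 days = Sep 13, 2002.
The 28-day compressive test is run: Sep 13, 2002 + 23 days = Oct 6, 2002.
Comparing: the final strength report is issued on Oct 18, 2002 vs the 28-day compressive test is run on Oct 6, 2002. Earlier: the 28-day compressive test is run.

The 28-day compressive test is run — 2002-10-06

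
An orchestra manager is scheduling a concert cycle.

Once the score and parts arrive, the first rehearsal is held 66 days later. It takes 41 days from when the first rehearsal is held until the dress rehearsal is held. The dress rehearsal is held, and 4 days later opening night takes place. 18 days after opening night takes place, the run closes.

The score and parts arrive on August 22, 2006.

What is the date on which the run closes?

December 29, 2006

The score and parts arrive: Aug 22, 2006.
The first rehearsal is held: Aug 22, 2006 + 66 days = Oct 27, 2006.
The dress rehearsal is held: Oct 27, 2006 + 41 days = Dec 7, 2006.
Opening night takes place: Dec 7, 2006 + 4 days = Dec 11, 2006.
The run closes: Dec 11, 2006 + 18 days = Dec 29, 2006.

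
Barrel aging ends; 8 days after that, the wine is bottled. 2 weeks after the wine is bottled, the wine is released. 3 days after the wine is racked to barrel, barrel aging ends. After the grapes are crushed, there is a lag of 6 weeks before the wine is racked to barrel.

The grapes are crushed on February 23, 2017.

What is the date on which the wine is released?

The grapes are crushed: Feb 23, 2017.
The wine is racked to barrel: Feb 23, 2017 + 6 weeks = Apr 6, 2017.
Barrel aging ends: Apr 6, 2017 + 3 days = Apr 9, 2017.
The wine is bottled: Apr 9, 2017 + 8 days = Apr 17, 2017.
The wine is released: Apr 17, 2017 + 2 weeks = May 1, 2017.

May 1, 2017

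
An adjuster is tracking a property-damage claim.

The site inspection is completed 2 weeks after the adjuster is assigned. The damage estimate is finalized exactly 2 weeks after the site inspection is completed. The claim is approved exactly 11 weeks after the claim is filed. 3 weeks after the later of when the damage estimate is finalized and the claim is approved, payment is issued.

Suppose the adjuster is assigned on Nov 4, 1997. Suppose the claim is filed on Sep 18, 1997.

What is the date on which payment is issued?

Dec 25, 1997

The adjuster is assigned: Nov 4, 1997.
The site inspection is completed: Nov 4, 1997 + 2 weeks = Nov 18, 1997.
The damage estimate is finalized: Nov 18, 1997 + 2 weeks = Dec 2, 1997.
The claim is filed: Sep 18, 1997.
The claim is approved: Sep 18, 1997 + 11 weeks = Dec 4, 1997.
Both prerequisites met — the damage estimate is finalized (Dec 2, 1997), the claim is approved (Dec 4, 1997); the later is Dec 4, 1997.
Payment is issued: Dec 4, 1997 + 3 weeks = Dec 25, 1997.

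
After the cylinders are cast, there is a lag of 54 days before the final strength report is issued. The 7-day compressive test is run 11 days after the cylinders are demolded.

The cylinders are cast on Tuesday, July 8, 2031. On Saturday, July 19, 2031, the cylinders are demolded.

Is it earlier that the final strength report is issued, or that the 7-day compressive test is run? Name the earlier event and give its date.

The 7-day compressive test is run — Wednesday, July 30, 2031

The cylinders are cast: Jul 8, 2031.
The final strength report is issued: Jul 8, 2031 + 54 days = Aug 31, 2031.
The cylinders are demolded: Jul 19, 2031.
The 7-day compressive test is run: Jul 19, 2031 + 11 days = Jul 30, 2031.
Comparing: the final strength report is issued on Aug 31, 2031 vs the 7-day compressive test is run on Jul 30, 2031. Earlier: the 7-day compressive test is run.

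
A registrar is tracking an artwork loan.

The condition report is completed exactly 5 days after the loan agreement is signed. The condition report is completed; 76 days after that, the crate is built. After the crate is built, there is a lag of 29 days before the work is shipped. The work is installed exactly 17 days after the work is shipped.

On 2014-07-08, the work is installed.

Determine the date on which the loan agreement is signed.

2014-03-03

The work is installed: Jul 8, 2014.
The work is shipped: Jul 8, 2014 − 17 days = Jun 21, 2014.
The crate is built: Jun 21, 2014 − 29 days = May 23, 2014.
The condition report is completed: May 23, 2014 − 76 days = Mar 8, 2014.
The loan agreement is signed: Mar 8, 2014 − 5 days = Mar 3, 2014.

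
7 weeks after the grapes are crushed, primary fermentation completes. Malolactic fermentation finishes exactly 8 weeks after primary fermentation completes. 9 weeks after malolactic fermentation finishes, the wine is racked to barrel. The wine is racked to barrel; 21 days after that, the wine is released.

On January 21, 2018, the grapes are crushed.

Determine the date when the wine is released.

The grapes are crushed: Jan 21, 2018.
Primary fermentation completes: Jan 21, 2018 + 7 weeks = Mar 11, 2018.
Malolactic fermentation finishes: Mar 11, 2018 + 8 weeks = May 6, 2018.
The wine is racked to barrel: May 6, 2018 + 9 weeks = Jul 8, 2018.
The wine is released: Jul 8, 2018 + 21 days = Jul 29, 2018.

July 29, 2018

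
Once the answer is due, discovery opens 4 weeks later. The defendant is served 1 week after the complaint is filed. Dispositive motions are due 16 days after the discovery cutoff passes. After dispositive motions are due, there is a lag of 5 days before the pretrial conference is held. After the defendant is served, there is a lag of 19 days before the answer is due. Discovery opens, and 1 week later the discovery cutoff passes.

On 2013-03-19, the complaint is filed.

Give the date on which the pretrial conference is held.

The complaint is filed: Mar 19, 2013.
The defendant is served: Mar 19, 2013 + 1 week = Mar 26, 2013.
The answer is due: Mar 26, 2013 + 19 days = Apr 14, 2013.
Discovery opens: Apr 14, 2013 + 4 weeks = May 12, 2013.
The discovery cutoff passes: May 12, 2013 + 1 week = May 19, 2013.
Dispositive motions are due: May 19, 2013 + 16 days = Jun 4, 2013.
The pretrial conference is held: Jun 4, 2013 + 5 days = Jun 9, 2013.

2013-06-09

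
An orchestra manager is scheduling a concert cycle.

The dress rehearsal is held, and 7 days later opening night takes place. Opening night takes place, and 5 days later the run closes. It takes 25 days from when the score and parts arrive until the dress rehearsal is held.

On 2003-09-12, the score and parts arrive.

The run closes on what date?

2003-10-19

The score and parts arrive: Sep 12, 2003.
The dress rehearsal is held: Sep 12, 2003 + 25 days = Oct 7, 2003.
Opening night takes place: Oct 7, 2003 + 7 days = Oct 14, 2003.
The run closes: Oct 14, 2003 + 5 days = Oct 19, 2003.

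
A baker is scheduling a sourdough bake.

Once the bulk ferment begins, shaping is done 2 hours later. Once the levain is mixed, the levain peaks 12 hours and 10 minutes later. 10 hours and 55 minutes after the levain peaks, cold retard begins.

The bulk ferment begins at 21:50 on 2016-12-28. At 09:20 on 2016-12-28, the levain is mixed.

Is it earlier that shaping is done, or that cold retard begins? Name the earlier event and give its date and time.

The bulk ferment begins: 21:50 Dec 28, 2016.
Shaping is done: 21:50 Dec 28, 2016 + 2h = 23:50 Dec 28, 2016.
The levain is mixed: 09:20 Dec 28, 2016.
The levain peaks: 09:20 Dec 28, 2016 + 12h10m = 21:30 Dec 28, 2016.
Cold retard begins: 21:30 Dec 28, 2016 + 10h55m = 08:25 Dec 29, 2016.
Comparing: shaping is done at 23:50 Dec 28, 2016 vs cold retard begins at 08:25 Dec 29, 2016. Earlier: shaping is done.

Shaping is done — 23:50 on 2016-12-28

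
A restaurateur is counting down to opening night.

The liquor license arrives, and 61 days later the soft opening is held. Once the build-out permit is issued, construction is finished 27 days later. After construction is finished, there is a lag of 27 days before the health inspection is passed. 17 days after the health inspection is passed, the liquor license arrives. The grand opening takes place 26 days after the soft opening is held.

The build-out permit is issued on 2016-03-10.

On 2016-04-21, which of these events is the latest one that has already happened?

Construction is finished

The build-out permit is issued: Mar 10, 2016.
Construction is finished: Mar 10, 2016 + 27 days = Apr 6, 2016.
The health inspection is passed: Apr 6, 2016 + 27 days = May 3, 2016.
The liquor license arrives: May 3, 2016 + 17 days = May 20, 2016.
The soft opening is held: May 20, 2016 + 61 days = Jul 20, 2016.
The grand opening takes place: Jul 20, 2016 + 26 days = Aug 15, 2016.
Apr 21, 2016 falls between when construction is finished (Apr 6, 2016) and when the health inspection is passed (May 3, 2016).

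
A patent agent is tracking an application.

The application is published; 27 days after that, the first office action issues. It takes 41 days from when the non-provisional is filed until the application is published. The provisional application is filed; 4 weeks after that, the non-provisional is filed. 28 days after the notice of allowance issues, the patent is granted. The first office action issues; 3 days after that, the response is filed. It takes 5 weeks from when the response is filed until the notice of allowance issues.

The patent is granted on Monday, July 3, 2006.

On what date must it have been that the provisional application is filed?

The patent is granted: Jul 3, 2006.
The notice of allowance issues: Jul 3, 2006 − 28 days = Jun 5, 2006.
The response is filed: Jun 5, 2006 − 5 weeks = May 1, 2006.
The first office action issues: May 1, 2006 − 3 days = Apr 28, 2006.
The application is published: Apr 28, 2006 − 27 days = Apr 1, 2006.
The non-provisional is filed: Apr 1, 2006 − 41 days = Feb 19, 2006.
The provisional application is filed: Feb 19, 2006 − 4 weeks = Jan 22, 2006.

Sunday, January 22, 2006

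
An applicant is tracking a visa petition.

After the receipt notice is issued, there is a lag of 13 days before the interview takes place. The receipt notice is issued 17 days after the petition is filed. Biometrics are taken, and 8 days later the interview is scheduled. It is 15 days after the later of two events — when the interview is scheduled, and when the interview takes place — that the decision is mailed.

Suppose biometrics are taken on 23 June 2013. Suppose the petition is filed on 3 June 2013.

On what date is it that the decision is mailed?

Biometrics are taken: Jun 23, 2013.
The interview is scheduled: Jun 23, 2013 + 8 days = Jul 1, 2013.
The petition is filed: Jun 3, 2013.
The receipt notice is issued: Jun 3, 2013 + 17 days = Jun 20, 2013.
The interview takes place: Jun 20, 2013 + 13 days = Jul 3, 2013.
Both prerequisites met — the interview is scheduled (Jul 1, 2013), the interview takes place (Jul 3, 2013); the later is Jul 3, 2013.
The decision is mailed: Jul 3, 2013 + 15 days = Jul 18, 2013.

18 July 2013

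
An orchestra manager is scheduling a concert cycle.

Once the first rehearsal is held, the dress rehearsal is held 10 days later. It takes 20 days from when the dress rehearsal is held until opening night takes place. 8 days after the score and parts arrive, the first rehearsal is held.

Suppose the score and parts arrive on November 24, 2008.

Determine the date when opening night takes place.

January 1, 2009

The score and parts arrive: Nov 24, 2008.
The first rehearsal is held: Nov 24, 2008 + 8 days = Dec 2, 2008.
The dress rehearsal is held: Dec 2, 2008 + 10 days = Dec 12, 2008.
Opening night takes place: Dec 12, 2008 + 20 days = Jan 1, 2009.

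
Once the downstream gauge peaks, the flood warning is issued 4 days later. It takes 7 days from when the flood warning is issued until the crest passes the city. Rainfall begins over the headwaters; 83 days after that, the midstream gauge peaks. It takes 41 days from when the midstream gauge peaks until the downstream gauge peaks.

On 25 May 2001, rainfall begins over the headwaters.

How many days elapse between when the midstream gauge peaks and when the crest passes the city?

Causal path: the midstream gauge peaks → the downstream gauge peaks → the flood warning is issued → the crest passes the city.
Total delay along the path: 41 + 4 + 7 = 52 days.

52 days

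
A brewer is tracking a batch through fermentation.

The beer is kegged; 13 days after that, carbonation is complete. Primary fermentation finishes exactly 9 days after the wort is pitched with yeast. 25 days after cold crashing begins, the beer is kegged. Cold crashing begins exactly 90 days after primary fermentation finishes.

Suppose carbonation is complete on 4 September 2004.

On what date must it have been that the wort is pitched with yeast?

20 April 2004

Carbonation is complete: Sep 4, 2004.
The beer is kegged: Sep 4, 2004 − 13 days = Aug 22, 2004.
Cold crashing begins: Aug 22, 2004 − 25 days = Jul 28, 2004.
Primary fermentation finishes: Jul 28, 2004 − 90 days = Apr 29, 2004.
The wort is pitched with yeast: Apr 29, 2004 − 9 days = Apr 20, 2004.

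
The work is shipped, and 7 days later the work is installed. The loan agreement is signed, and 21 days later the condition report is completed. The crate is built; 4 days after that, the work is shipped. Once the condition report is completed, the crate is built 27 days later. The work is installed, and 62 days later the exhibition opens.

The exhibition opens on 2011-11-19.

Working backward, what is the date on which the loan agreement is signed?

2011-07-21

The exhibition opens: Nov 19, 2011.
The work is installed: Nov 19, 2011 − 62 days = Sep 18, 2011.
The work is shipped: Sep 18, 2011 − 7 days = Sep 11, 2011.
The crate is built: Sep 11, 2011 − 4 days = Sep 7, 2011.
The condition report is completed: Sep 7, 2011 − 27 days = Aug 11, 2011.
The loan agreement is signed: Aug 11, 2011 − 21 days = Jul 21, 2011.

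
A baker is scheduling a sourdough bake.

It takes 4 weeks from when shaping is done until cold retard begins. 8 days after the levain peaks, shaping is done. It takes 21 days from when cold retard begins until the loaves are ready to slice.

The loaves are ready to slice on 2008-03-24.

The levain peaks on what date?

The loaves are ready to slice: Mar 24, 2008.
Cold retard begins: Mar 24, 2008 − 21 days = Mar 3, 2008.
Shaping is done: Mar 3, 2008 − 4 weeks = Feb 4, 2008.
The levain peaks: Feb 4, 2008 − 8 days = Jan 27, 2008.

2008-01-27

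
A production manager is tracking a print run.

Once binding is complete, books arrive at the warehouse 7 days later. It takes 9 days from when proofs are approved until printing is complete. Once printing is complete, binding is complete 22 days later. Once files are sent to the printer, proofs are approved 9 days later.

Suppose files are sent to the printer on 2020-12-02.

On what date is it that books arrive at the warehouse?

2021-01-18

Files are sent to the printer: Dec 2, 2020.
Proofs are approved: Dec 2, 2020 + 9 days = Dec 11, 2020.
Printing is complete: Dec 11, 2020 + 9 days = Dec 20, 2020.
Binding is complete: Dec 20, 2020 + 22 days = Jan 11, 2021.
Books arrive at the warehouse: Jan 11, 2021 + 7 days = Jan 18, 2021.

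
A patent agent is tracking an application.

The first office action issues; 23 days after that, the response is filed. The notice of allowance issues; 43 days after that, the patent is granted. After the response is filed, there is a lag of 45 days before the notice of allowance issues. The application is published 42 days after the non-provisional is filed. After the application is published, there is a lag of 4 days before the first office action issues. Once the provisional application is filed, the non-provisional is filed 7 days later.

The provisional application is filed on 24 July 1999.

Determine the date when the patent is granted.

The provisional application is filed: Jul 24, 1999.
The non-provisional is filed: Jul 24, 1999 + 7 days = Jul 31, 1999.
The application is published: Jul 31, 1999 + 42 days = Sep 11, 1999.
The first office action issues: Sep 11, 1999 + 4 days = Sep 15, 1999.
The response is filed: Sep 15, 1999 + 23 days = Oct 8, 1999.
The notice of allowance issues: Oct 8, 1999 + 45 days = Nov 22, 1999.
The patent is granted: Nov 22, 1999 + 43 days = Jan 4, 2000.

4 January 2000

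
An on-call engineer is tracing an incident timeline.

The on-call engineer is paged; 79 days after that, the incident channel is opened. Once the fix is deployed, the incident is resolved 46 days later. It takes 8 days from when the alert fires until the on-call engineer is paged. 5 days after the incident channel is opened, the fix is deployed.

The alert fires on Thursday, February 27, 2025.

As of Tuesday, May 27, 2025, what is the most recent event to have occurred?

The incident channel is opened

The alert fires: Feb 27, 2025.
The on-call engineer is paged: Feb 27, 2025 + 8 days = Mar 7, 2025.
The incident channel is opened: Mar 7, 2025 + 79 days = May 25, 2025.
The fix is deployed: May 25, 2025 + 5 days = May 30, 2025.
The incident is resolved: May 30, 2025 + 46 days = Jul 15, 2025.
May 27, 2025 falls between when the incident channel is opened (May 25, 2025) and when the fix is deployed (May 30, 2025).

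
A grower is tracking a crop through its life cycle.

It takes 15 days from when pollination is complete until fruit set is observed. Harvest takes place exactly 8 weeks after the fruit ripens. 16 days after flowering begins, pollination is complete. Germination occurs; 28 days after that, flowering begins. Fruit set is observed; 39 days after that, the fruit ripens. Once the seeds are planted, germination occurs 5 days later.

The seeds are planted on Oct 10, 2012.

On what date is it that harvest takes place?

The seeds are planted: Oct 10, 2012.
Germination occurs: Oct 10, 2012 + 5 days = Oct 15, 2012.
Flowering begins: Oct 15, 2012 + 28 days = Nov 12, 2012.
Pollination is complete: Nov 12, 2012 + 16 days = Nov 28, 2012.
Fruit set is observed: Nov 28, 2012 + 15 days = Dec 13, 2012.
The fruit ripens: Dec 13, 2012 + 39 days = Jan 21, 2013.
Harvest takes place: Jan 21, 2013 + 8 weeks = Mar 18, 2013.

Mar 18, 2013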